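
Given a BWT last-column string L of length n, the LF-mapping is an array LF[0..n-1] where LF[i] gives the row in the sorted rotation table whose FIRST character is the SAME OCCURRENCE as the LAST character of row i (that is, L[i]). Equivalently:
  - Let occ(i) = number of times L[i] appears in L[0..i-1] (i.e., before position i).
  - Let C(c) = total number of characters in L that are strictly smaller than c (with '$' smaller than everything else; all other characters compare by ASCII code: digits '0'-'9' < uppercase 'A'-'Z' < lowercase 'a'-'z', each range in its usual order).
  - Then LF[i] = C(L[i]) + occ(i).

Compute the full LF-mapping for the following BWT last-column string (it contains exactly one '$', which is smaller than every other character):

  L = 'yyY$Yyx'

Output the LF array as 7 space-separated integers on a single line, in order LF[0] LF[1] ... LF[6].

Char counts: '$':1, 'Y':2, 'x':1, 'y':3
C (first-col start): C('$')=0, C('Y')=1, C('x')=3, C('y')=4
L[0]='y': occ=0, LF[0]=C('y')+0=4+0=4
L[1]='y': occ=1, LF[1]=C('y')+1=4+1=5
L[2]='Y': occ=0, LF[2]=C('Y')+0=1+0=1
L[3]='$': occ=0, LF[3]=C('$')+0=0+0=0
L[4]='Y': occ=1, LF[4]=C('Y')+1=1+1=2
L[5]='y': occ=2, LF[5]=C('y')+2=4+2=6
L[6]='x': occ=0, LF[6]=C('x')+0=3+0=3

Answer: 4 5 1 0 2 6 3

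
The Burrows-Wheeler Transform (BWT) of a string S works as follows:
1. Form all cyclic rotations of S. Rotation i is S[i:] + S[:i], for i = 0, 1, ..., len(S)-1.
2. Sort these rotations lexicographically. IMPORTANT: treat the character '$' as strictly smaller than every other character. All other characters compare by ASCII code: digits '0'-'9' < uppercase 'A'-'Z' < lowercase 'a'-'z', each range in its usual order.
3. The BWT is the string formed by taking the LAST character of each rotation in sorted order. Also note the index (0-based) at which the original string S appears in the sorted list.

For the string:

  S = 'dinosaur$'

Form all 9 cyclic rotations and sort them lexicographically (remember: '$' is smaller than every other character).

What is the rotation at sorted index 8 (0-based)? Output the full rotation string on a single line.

Answer: ur$dinosa

Derivation:
All 9 rotations (rotation i = S[i:]+S[:i]):
  rot[0] = dinosaur$
  rot[1] = inosaur$d
  rot[2] = nosaur$di
  rot[3] = osaur$din
  rot[4] = saur$dino
  rot[5] = aur$dinos
  rot[6] = ur$dinosa
  rot[7] = r$dinosau
  rot[8] = $dinosaur
Sorted (with $ < everything):
  sorted[0] = $dinosaur
  sorted[1] = aur$dinos
  sorted[2] = dinosaur$
  sorted[3] = inosaur$d
  sorted[4] = nosaur$di
  sorted[5] = osaur$din
  sorted[6] = r$dinosau
  sorted[7] = saur$dino
  sorted[8] = ur$dinosa
sorted[8] = ur$dinosa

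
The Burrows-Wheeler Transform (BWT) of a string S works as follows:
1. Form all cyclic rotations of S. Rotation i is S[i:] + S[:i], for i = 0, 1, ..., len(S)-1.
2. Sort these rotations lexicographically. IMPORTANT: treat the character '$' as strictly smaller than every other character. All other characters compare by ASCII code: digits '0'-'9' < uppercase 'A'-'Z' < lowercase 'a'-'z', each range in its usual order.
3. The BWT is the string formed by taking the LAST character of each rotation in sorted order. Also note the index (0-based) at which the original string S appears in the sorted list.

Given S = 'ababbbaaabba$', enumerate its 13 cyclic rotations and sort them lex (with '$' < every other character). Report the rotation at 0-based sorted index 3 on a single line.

Answer: aabba$ababbba

Derivation:
All 13 rotations (rotation i = S[i:]+S[:i]):
  rot[0] = ababbbaaabba$
  rot[1] = babbbaaabba$a
  rot[2] = abbbaaabba$ab
  rot[3] = bbbaaabba$aba
  rot[4] = bbaaabba$abab
  rot[5] = baaabba$ababb
  rot[6] = aaabba$ababbb
  rot[7] = aabba$ababbba
  rot[8] = abba$ababbbaa
  rot[9] = bba$ababbbaaa
  rot[10] = ba$ababbbaaab
  rot[11] = a$ababbbaaabb
  rot[12] = $ababbbaaabba
Sorted (with $ < everything):
  sorted[0] = $ababbbaaabba
  sorted[1] = a$ababbbaaabb
  sorted[2] = aaabba$ababbb
  sorted[3] = aabba$ababbba
  sorted[4] = ababbbaaabba$
  sorted[5] = abba$ababbbaa
  sorted[6] = abbbaaabba$ab
  sorted[7] = ba$ababbbaaab
  sorted[8] = baaabba$ababb
  sorted[9] = babbbaaabba$a
  sorted[10] = bba$ababbbaaa
  sorted[11] = bbaaabba$abab
  sorted[12] = bbbaaabba$aba
sorted[3] = aabba$ababbba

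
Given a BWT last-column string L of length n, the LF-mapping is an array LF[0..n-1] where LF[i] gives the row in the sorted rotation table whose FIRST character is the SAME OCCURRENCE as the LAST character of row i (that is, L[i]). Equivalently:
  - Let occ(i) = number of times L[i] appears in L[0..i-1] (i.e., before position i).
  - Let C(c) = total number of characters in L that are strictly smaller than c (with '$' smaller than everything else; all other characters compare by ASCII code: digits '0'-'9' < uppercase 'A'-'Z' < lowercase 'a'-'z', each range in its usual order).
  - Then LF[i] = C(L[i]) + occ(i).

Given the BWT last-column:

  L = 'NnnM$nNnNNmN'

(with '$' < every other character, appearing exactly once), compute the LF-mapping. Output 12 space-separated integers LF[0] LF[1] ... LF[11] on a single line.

Answer: 2 8 9 1 0 10 3 11 4 5 7 6

Derivation:
Char counts: '$':1, 'M':1, 'N':5, 'm':1, 'n':4
C (first-col start): C('$')=0, C('M')=1, C('N')=2, C('m')=7, C('n')=8
L[0]='N': occ=0, LF[0]=C('N')+0=2+0=2
L[1]='n': occ=0, LF[1]=C('n')+0=8+0=8
L[2]='n': occ=1, LF[2]=C('n')+1=8+1=9
L[3]='M': occ=0, LF[3]=C('M')+0=1+0=1
L[4]='$': occ=0, LF[4]=C('$')+0=0+0=0
L[5]='n': occ=2, LF[5]=C('n')+2=8+2=10
L[6]='N': occ=1, LF[6]=C('N')+1=2+1=3
L[7]='n': occ=3, LF[7]=C('n')+3=8+3=11
L[8]='N': occ=2, LF[8]=C('N')+2=2+2=4
L[9]='N': occ=3, LF[9]=C('N')+3=2+3=5
L[10]='m': occ=0, LF[10]=C('m')+0=7+0=7
L[11]='N': occ=4, LF[11]=C('N')+4=2+4=6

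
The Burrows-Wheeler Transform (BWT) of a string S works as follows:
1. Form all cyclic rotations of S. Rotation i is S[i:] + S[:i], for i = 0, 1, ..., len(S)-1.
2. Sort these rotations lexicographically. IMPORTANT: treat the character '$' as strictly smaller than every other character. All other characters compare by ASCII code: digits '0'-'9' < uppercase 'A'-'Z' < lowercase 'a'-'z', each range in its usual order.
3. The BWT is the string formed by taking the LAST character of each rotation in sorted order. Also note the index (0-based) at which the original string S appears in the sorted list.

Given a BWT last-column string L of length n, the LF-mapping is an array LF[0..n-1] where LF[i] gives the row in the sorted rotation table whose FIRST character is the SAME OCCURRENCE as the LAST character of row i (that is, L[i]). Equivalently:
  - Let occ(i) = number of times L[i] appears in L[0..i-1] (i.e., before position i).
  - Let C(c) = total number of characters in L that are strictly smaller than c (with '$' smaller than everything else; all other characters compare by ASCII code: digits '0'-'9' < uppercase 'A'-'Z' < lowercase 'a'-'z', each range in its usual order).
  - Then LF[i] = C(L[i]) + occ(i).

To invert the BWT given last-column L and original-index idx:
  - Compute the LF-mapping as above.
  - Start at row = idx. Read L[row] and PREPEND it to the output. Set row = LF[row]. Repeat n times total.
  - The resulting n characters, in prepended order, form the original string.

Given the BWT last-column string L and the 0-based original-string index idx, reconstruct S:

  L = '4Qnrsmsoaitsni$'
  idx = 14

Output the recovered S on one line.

LF mapping: 1 2 7 10 11 6 12 9 3 4 14 13 8 5 0
Walk LF starting at row 14, prepending L[row]:
  step 1: row=14, L[14]='$', prepend. Next row=LF[14]=0
  step 2: row=0, L[0]='4', prepend. Next row=LF[0]=1
  step 3: row=1, L[1]='Q', prepend. Next row=LF[1]=2
  step 4: row=2, L[2]='n', prepend. Next row=LF[2]=7
  step 5: row=7, L[7]='o', prepend. Next row=LF[7]=9
  step 6: row=9, L[9]='i', prepend. Next row=LF[9]=4
  step 7: row=4, L[4]='s', prepend. Next row=LF[4]=11
  step 8: row=11, L[11]='s', prepend. Next row=LF[11]=13
  step 9: row=13, L[13]='i', prepend. Next row=LF[13]=5
  step 10: row=5, L[5]='m', prepend. Next row=LF[5]=6
  step 11: row=6, L[6]='s', prepend. Next row=LF[6]=12
  step 12: row=12, L[12]='n', prepend. Next row=LF[12]=8
  step 13: row=8, L[8]='a', prepend. Next row=LF[8]=3
  step 14: row=3, L[3]='r', prepend. Next row=LF[3]=10
  step 15: row=10, L[10]='t', prepend. Next row=LF[10]=14
Reversed output: transmissionQ4$

Answer: transmissionQ4$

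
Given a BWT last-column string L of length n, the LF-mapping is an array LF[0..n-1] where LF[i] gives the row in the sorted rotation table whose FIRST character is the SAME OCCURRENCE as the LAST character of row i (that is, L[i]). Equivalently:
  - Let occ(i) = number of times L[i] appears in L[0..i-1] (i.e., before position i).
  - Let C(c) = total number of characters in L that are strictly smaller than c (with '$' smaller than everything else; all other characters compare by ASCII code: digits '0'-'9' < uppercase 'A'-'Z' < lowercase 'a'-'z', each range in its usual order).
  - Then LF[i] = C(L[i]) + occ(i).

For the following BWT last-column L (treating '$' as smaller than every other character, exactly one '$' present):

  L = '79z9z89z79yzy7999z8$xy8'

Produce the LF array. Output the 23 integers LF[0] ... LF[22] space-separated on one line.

Char counts: '$':1, '7':3, '8':3, '9':7, 'x':1, 'y':3, 'z':5
C (first-col start): C('$')=0, C('7')=1, C('8')=4, C('9')=7, C('x')=14, C('y')=15, C('z')=18
L[0]='7': occ=0, LF[0]=C('7')+0=1+0=1
L[1]='9': occ=0, LF[1]=C('9')+0=7+0=7
L[2]='z': occ=0, LF[2]=C('z')+0=18+0=18
L[3]='9': occ=1, LF[3]=C('9')+1=7+1=8
L[4]='z': occ=1, LF[4]=C('z')+1=18+1=19
L[5]='8': occ=0, LF[5]=C('8')+0=4+0=4
L[6]='9': occ=2, LF[6]=C('9')+2=7+2=9
L[7]='z': occ=2, LF[7]=C('z')+2=18+2=20
L[8]='7': occ=1, LF[8]=C('7')+1=1+1=2
L[9]='9': occ=3, LF[9]=C('9')+3=7+3=10
L[10]='y': occ=0, LF[10]=C('y')+0=15+0=15
L[11]='z': occ=3, LF[11]=C('z')+3=18+3=21
L[12]='y': occ=1, LF[12]=C('y')+1=15+1=16
L[13]='7': occ=2, LF[13]=C('7')+2=1+2=3
L[14]='9': occ=4, LF[14]=C('9')+4=7+4=11
L[15]='9': occ=5, LF[15]=C('9')+5=7+5=12
L[16]='9': occ=6, LF[16]=C('9')+6=7+6=13
L[17]='z': occ=4, LF[17]=C('z')+4=18+4=22
L[18]='8': occ=1, LF[18]=C('8')+1=4+1=5
L[19]='$': occ=0, LF[19]=C('$')+0=0+0=0
L[20]='x': occ=0, LF[20]=C('x')+0=14+0=14
L[21]='y': occ=2, LF[21]=C('y')+2=15+2=17
L[22]='8': occ=2, LF[22]=C('8')+2=4+2=6

Answer: 1 7 18 8 19 4 9 20 2 10 15 21 16 3 11 12 13 22 5 0 14 17 6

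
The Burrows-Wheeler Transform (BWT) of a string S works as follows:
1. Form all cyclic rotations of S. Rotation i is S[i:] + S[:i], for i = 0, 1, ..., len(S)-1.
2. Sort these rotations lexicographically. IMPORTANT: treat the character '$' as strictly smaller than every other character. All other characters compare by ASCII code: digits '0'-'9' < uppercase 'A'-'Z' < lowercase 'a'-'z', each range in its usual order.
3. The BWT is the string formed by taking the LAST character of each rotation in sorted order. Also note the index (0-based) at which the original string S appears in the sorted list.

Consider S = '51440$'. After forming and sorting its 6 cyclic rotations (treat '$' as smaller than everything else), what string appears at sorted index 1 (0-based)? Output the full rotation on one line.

All 6 rotations (rotation i = S[i:]+S[:i]):
  rot[0] = 51440$
  rot[1] = 1440$5
  rot[2] = 440$51
  rot[3] = 40$514
  rot[4] = 0$5144
  rot[5] = $51440
Sorted (with $ < everything):
  sorted[0] = $51440
  sorted[1] = 0$5144
  sorted[2] = 1440$5
  sorted[3] = 40$514
  sorted[4] = 440$51
  sorted[5] = 51440$
sorted[1] = 0$5144

Answer: 0$5144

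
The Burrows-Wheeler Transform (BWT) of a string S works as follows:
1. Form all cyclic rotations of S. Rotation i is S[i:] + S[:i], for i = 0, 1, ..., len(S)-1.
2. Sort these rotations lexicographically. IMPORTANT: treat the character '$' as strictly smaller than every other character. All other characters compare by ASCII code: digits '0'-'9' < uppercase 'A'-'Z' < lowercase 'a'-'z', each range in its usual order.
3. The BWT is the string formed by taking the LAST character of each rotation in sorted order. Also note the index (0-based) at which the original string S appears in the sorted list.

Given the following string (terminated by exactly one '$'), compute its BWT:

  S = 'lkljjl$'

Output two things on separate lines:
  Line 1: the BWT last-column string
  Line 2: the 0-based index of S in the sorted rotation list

Answer: lljljk$
6

Derivation:
All 7 rotations (rotation i = S[i:]+S[:i]):
  rot[0] = lkljjl$
  rot[1] = kljjl$l
  rot[2] = ljjl$lk
  rot[3] = jjl$lkl
  rot[4] = jl$lklj
  rot[5] = l$lkljj
  rot[6] = $lkljjl
Sorted (with $ < everything):
  sorted[0] = $lkljjl  (last char: 'l')
  sorted[1] = jjl$lkl  (last char: 'l')
  sorted[2] = jl$lklj  (last char: 'j')
  sorted[3] = kljjl$l  (last char: 'l')
  sorted[4] = l$lkljj  (last char: 'j')
  sorted[5] = ljjl$lk  (last char: 'k')
  sorted[6] = lkljjl$  (last char: '$')
Last column: lljljk$
Original string S is at sorted index 6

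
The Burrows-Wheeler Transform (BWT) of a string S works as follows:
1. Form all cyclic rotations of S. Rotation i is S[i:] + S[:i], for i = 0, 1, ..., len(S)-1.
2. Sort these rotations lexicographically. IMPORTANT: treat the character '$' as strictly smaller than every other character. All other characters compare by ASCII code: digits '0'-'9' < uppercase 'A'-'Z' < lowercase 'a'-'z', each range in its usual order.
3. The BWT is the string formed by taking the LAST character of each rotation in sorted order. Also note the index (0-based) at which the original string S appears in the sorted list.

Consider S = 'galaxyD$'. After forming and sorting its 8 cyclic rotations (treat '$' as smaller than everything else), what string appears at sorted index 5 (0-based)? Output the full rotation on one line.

All 8 rotations (rotation i = S[i:]+S[:i]):
  rot[0] = galaxyD$
  rot[1] = alaxyD$g
  rot[2] = laxyD$ga
  rot[3] = axyD$gal
  rot[4] = xyD$gala
  rot[5] = yD$galax
  rot[6] = D$galaxy
  rot[7] = $galaxyD
Sorted (with $ < everything):
  sorted[0] = $galaxyD
  sorted[1] = D$galaxy
  sorted[2] = alaxyD$g
  sorted[3] = axyD$gal
  sorted[4] = galaxyD$
  sorted[5] = laxyD$ga
  sorted[6] = xyD$gala
  sorted[7] = yD$galax
sorted[5] = laxyD$ga

Answer: laxyD$ga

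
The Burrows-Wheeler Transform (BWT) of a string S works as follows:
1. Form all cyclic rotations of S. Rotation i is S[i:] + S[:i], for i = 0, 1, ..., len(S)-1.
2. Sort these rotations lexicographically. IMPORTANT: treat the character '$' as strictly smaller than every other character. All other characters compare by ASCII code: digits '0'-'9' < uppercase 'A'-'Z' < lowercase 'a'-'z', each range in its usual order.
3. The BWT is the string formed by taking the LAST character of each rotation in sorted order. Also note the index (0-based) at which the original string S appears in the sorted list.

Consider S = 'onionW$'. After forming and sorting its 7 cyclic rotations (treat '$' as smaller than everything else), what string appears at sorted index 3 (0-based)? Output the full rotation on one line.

All 7 rotations (rotation i = S[i:]+S[:i]):
  rot[0] = onionW$
  rot[1] = nionW$o
  rot[2] = ionW$on
  rot[3] = onW$oni
  rot[4] = nW$onio
  rot[5] = W$onion
  rot[6] = $onionW
Sorted (with $ < everything):
  sorted[0] = $onionW
  sorted[1] = W$onion
  sorted[2] = ionW$on
  sorted[3] = nW$onio
  sorted[4] = nionW$o
  sorted[5] = onW$oni
  sorted[6] = onionW$
sorted[3] = nW$onio

Answer: nW$onio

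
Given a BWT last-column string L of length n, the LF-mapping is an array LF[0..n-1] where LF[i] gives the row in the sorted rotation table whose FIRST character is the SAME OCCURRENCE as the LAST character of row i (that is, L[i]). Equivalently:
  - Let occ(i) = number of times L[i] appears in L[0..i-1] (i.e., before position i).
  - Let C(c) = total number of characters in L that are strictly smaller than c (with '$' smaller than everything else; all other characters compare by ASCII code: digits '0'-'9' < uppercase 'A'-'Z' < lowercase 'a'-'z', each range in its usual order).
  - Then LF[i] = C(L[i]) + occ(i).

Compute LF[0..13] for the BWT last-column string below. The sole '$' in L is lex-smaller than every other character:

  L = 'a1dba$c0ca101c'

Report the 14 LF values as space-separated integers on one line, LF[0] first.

Char counts: '$':1, '0':2, '1':3, 'a':3, 'b':1, 'c':3, 'd':1
C (first-col start): C('$')=0, C('0')=1, C('1')=3, C('a')=6, C('b')=9, C('c')=10, C('d')=13
L[0]='a': occ=0, LF[0]=C('a')+0=6+0=6
L[1]='1': occ=0, LF[1]=C('1')+0=3+0=3
L[2]='d': occ=0, LF[2]=C('d')+0=13+0=13
L[3]='b': occ=0, LF[3]=C('b')+0=9+0=9
L[4]='a': occ=1, LF[4]=C('a')+1=6+1=7
L[5]='$': occ=0, LF[5]=C('$')+0=0+0=0
L[6]='c': occ=0, LF[6]=C('c')+0=10+0=10
L[7]='0': occ=0, LF[7]=C('0')+0=1+0=1
L[8]='c': occ=1, LF[8]=C('c')+1=10+1=11
L[9]='a': occ=2, LF[9]=C('a')+2=6+2=8
L[10]='1': occ=1, LF[10]=C('1')+1=3+1=4
L[11]='0': occ=1, LF[11]=C('0')+1=1+1=2
L[12]='1': occ=2, LF[12]=C('1')+2=3+2=5
L[13]='c': occ=2, LF[13]=C('c')+2=10+2=12

Answer: 6 3 13 9 7 0 10 1 11 8 4 2 5 12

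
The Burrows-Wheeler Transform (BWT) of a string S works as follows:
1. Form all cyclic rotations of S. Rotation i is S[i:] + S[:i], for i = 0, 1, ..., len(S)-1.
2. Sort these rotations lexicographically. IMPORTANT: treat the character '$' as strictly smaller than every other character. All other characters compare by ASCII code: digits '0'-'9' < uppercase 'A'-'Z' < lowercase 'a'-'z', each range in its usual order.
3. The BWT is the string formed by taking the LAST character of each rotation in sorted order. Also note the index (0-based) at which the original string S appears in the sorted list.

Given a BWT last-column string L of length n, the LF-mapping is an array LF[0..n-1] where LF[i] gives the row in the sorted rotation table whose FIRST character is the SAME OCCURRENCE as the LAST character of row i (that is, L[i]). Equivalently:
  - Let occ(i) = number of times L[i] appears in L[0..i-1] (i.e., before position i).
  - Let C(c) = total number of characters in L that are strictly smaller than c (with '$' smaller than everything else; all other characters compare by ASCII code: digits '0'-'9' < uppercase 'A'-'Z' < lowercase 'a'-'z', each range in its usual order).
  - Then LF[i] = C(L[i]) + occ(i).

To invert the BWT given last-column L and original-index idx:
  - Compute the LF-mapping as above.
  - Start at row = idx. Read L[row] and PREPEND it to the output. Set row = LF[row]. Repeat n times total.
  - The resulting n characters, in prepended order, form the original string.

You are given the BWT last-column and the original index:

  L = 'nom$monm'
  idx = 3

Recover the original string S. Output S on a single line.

LF mapping: 4 6 1 0 2 7 5 3
Walk LF starting at row 3, prepending L[row]:
  step 1: row=3, L[3]='$', prepend. Next row=LF[3]=0
  step 2: row=0, L[0]='n', prepend. Next row=LF[0]=4
  step 3: row=4, L[4]='m', prepend. Next row=LF[4]=2
  step 4: row=2, L[2]='m', prepend. Next row=LF[2]=1
  step 5: row=1, L[1]='o', prepend. Next row=LF[1]=6
  step 6: row=6, L[6]='n', prepend. Next row=LF[6]=5
  step 7: row=5, L[5]='o', prepend. Next row=LF[5]=7
  step 8: row=7, L[7]='m', prepend. Next row=LF[7]=3
Reversed output: monommn$

Answer: monommn$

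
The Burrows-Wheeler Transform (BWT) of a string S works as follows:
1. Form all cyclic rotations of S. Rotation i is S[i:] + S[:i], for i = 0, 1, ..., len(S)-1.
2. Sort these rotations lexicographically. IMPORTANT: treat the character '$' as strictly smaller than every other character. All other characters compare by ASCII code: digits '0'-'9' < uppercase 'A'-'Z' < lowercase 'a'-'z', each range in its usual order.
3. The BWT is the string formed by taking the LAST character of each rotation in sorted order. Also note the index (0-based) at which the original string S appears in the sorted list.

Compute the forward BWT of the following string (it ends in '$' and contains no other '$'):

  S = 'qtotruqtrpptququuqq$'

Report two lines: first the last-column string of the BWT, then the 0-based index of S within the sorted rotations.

All 20 rotations (rotation i = S[i:]+S[:i]):
  rot[0] = qtotruqtrpptququuqq$
  rot[1] = totruqtrpptququuqq$q
  rot[2] = otruqtrpptququuqq$qt
  rot[3] = truqtrpptququuqq$qto
  rot[4] = ruqtrpptququuqq$qtot
  rot[5] = uqtrpptququuqq$qtotr
  rot[6] = qtrpptququuqq$qtotru
  rot[7] = trpptququuqq$qtotruq
  rot[8] = rpptququuqq$qtotruqt
  rot[9] = pptququuqq$qtotruqtr
  rot[10] = ptququuqq$qtotruqtrp
  rot[11] = tququuqq$qtotruqtrpp
  rot[12] = ququuqq$qtotruqtrppt
  rot[13] = uquuqq$qtotruqtrpptq
  rot[14] = quuqq$qtotruqtrpptqu
  rot[15] = uuqq$qtotruqtrpptquq
  rot[16] = uqq$qtotruqtrpptququ
  rot[17] = qq$qtotruqtrpptququu
  rot[18] = q$qtotruqtrpptququuq
  rot[19] = $qtotruqtrpptququuqq
Sorted (with $ < everything):
  sorted[0] = $qtotruqtrpptququuqq  (last char: 'q')
  sorted[1] = otruqtrpptququuqq$qt  (last char: 't')
  sorted[2] = pptququuqq$qtotruqtr  (last char: 'r')
  sorted[3] = ptququuqq$qtotruqtrp  (last char: 'p')
  sorted[4] = q$qtotruqtrpptququuq  (last char: 'q')
  sorted[5] = qq$qtotruqtrpptququu  (last char: 'u')
  sorted[6] = qtotruqtrpptququuqq$  (last char: '$')
  sorted[7] = qtrpptququuqq$qtotru  (last char: 'u')
  sorted[8] = ququuqq$qtotruqtrppt  (last char: 't')
  sorted[9] = quuqq$qtotruqtrpptqu  (last char: 'u')
  sorted[10] = rpptququuqq$qtotruqt  (last char: 't')
  sorted[11] = ruqtrpptququuqq$qtot  (last char: 't')
  sorted[12] = totruqtrpptququuqq$q  (last char: 'q')
  sorted[13] = tququuqq$qtotruqtrpp  (last char: 'p')
  sorted[14] = trpptququuqq$qtotruq  (last char: 'q')
  sorted[15] = truqtrpptququuqq$qto  (last char: 'o')
  sorted[16] = uqq$qtotruqtrpptququ  (last char: 'u')
  sorted[17] = uqtrpptququuqq$qtotr  (last char: 'r')
  sorted[18] = uquuqq$qtotruqtrpptq  (last char: 'q')
  sorted[19] = uuqq$qtotruqtrpptquq  (last char: 'q')
Last column: qtrpqu$ututtqpqourqq
Original string S is at sorted index 6

Answer: qtrpqu$ututtqpqourqq
6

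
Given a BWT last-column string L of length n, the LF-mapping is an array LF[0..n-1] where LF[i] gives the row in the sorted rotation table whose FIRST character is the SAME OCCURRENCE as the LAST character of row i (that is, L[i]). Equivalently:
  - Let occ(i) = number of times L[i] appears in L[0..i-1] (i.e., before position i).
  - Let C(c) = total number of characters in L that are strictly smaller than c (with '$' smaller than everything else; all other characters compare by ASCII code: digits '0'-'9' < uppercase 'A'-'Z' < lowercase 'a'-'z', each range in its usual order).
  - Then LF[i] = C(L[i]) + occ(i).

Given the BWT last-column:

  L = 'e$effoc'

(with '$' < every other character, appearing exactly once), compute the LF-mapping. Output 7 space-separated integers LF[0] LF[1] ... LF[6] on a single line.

Char counts: '$':1, 'c':1, 'e':2, 'f':2, 'o':1
C (first-col start): C('$')=0, C('c')=1, C('e')=2, C('f')=4, C('o')=6
L[0]='e': occ=0, LF[0]=C('e')+0=2+0=2
L[1]='$': occ=0, LF[1]=C('$')+0=0+0=0
L[2]='e': occ=1, LF[2]=C('e')+1=2+1=3
L[3]='f': occ=0, LF[3]=C('f')+0=4+0=4
L[4]='f': occ=1, LF[4]=C('f')+1=4+1=5
L[5]='o': occ=0, LF[5]=C('o')+0=6+0=6
L[6]='c': occ=0, LF[6]=C('c')+0=1+0=1

Answer: 2 0 3 4 5 6 1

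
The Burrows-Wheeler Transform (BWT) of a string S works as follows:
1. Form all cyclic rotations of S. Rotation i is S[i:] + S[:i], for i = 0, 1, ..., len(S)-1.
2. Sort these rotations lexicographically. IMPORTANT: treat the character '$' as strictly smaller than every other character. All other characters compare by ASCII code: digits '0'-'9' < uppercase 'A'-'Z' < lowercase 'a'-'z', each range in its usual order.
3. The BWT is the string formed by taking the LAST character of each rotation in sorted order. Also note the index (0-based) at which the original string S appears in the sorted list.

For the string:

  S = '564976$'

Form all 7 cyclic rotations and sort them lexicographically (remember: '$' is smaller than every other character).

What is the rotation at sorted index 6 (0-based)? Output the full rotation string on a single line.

Answer: 976$564

Derivation:
All 7 rotations (rotation i = S[i:]+S[:i]):
  rot[0] = 564976$
  rot[1] = 64976$5
  rot[2] = 4976$56
  rot[3] = 976$564
  rot[4] = 76$5649
  rot[5] = 6$56497
  rot[6] = $564976
Sorted (with $ < everything):
  sorted[0] = $564976
  sorted[1] = 4976$56
  sorted[2] = 564976$
  sorted[3] = 6$56497
  sorted[4] = 64976$5
  sorted[5] = 76$5649
  sorted[6] = 976$564
sorted[6] = 976$564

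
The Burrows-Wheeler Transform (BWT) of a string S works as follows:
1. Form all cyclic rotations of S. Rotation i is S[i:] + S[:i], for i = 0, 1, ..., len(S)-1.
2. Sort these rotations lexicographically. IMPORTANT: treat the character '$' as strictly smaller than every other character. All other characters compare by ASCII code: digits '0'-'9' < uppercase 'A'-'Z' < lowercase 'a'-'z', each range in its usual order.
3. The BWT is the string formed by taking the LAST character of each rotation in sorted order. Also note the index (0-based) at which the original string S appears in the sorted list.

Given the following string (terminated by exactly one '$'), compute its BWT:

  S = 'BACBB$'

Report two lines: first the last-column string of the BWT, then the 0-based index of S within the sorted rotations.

Answer: BBB$CA
3

Derivation:
All 6 rotations (rotation i = S[i:]+S[:i]):
  rot[0] = BACBB$
  rot[1] = ACBB$B
  rot[2] = CBB$BA
  rot[3] = BB$BAC
  rot[4] = B$BACB
  rot[5] = $BACBB
Sorted (with $ < everything):
  sorted[0] = $BACBB  (last char: 'B')
  sorted[1] = ACBB$B  (last char: 'B')
  sorted[2] = B$BACB  (last char: 'B')
  sorted[3] = BACBB$  (last char: '$')
  sorted[4] = BB$BAC  (last char: 'C')
  sorted[5] = CBB$BA  (last char: 'A')
Last column: BBB$CA
Original string S is at sorted index 3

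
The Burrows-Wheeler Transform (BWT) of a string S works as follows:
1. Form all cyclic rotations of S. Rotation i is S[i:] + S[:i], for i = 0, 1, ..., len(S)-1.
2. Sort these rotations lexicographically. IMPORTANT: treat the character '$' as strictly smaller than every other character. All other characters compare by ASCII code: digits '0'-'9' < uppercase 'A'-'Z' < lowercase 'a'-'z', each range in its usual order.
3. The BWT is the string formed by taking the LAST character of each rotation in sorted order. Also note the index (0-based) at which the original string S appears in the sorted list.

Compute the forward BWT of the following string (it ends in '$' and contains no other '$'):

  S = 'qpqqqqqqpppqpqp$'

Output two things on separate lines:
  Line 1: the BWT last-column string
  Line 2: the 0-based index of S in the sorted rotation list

All 16 rotations (rotation i = S[i:]+S[:i]):
  rot[0] = qpqqqqqqpppqpqp$
  rot[1] = pqqqqqqpppqpqp$q
  rot[2] = qqqqqqpppqpqp$qp
  rot[3] = qqqqqpppqpqp$qpq
  rot[4] = qqqqpppqpqp$qpqq
  rot[5] = qqqpppqpqp$qpqqq
  rot[6] = qqpppqpqp$qpqqqq
  rot[7] = qpppqpqp$qpqqqqq
  rot[8] = pppqpqp$qpqqqqqq
  rot[9] = ppqpqp$qpqqqqqqp
  rot[10] = pqpqp$qpqqqqqqpp
  rot[11] = qpqp$qpqqqqqqppp
  rot[12] = pqp$qpqqqqqqpppq
  rot[13] = qp$qpqqqqqqpppqp
  rot[14] = p$qpqqqqqqpppqpq
  rot[15] = $qpqqqqqqpppqpqp
Sorted (with $ < everything):
  sorted[0] = $qpqqqqqqpppqpqp  (last char: 'p')
  sorted[1] = p$qpqqqqqqpppqpq  (last char: 'q')
  sorted[2] = pppqpqp$qpqqqqqq  (last char: 'q')
  sorted[3] = ppqpqp$qpqqqqqqp  (last char: 'p')
  sorted[4] = pqp$qpqqqqqqpppq  (last char: 'q')
  sorted[5] = pqpqp$qpqqqqqqpp  (last char: 'p')
  sorted[6] = pqqqqqqpppqpqp$q  (last char: 'q')
  sorted[7] = qp$qpqqqqqqpppqp  (last char: 'p')
  sorted[8] = qpppqpqp$qpqqqqq  (last char: 'q')
  sorted[9] = qpqp$qpqqqqqqppp  (last char: 'p')
  sorted[10] = qpqqqqqqpppqpqp$  (last char: '$')
  sorted[11] = qqpppqpqp$qpqqqq  (last char: 'q')
  sorted[12] = qqqpppqpqp$qpqqq  (last char: 'q')
  sorted[13] = qqqqpppqpqp$qpqq  (last char: 'q')
  sorted[14] = qqqqqpppqpqp$qpq  (last char: 'q')
  sorted[15] = qqqqqqpppqpqp$qp  (last char: 'p')
Last column: pqqpqpqpqp$qqqqp
Original string S is at sorted index 10

Answer: pqqpqpqpqp$qqqqp
10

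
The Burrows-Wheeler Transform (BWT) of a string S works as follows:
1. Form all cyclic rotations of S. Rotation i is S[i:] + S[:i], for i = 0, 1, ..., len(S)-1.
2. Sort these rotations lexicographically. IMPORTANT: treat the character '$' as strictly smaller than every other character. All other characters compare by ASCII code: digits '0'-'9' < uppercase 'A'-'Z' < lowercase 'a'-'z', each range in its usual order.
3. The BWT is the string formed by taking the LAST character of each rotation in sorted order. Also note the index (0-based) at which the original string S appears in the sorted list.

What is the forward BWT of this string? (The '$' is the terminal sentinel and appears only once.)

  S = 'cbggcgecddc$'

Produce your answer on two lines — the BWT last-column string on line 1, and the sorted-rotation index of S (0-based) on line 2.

Answer: ccd$egdcggcb
3

Derivation:
All 12 rotations (rotation i = S[i:]+S[:i]):
  rot[0] = cbggcgecddc$
  rot[1] = bggcgecddc$c
  rot[2] = ggcgecddc$cb
  rot[3] = gcgecddc$cbg
  rot[4] = cgecddc$cbgg
  rot[5] = gecddc$cbggc
  rot[6] = ecddc$cbggcg
  rot[7] = cddc$cbggcge
  rot[8] = ddc$cbggcgec
  rot[9] = dc$cbggcgecd
  rot[10] = c$cbggcgecdd
  rot[11] = $cbggcgecddc
Sorted (with $ < everything):
  sorted[0] = $cbggcgecddc  (last char: 'c')
  sorted[1] = bggcgecddc$c  (last char: 'c')
  sorted[2] = c$cbggcgecdd  (last char: 'd')
  sorted[3] = cbggcgecddc$  (last char: '$')
  sorted[4] = cddc$cbggcge  (last char: 'e')
  sorted[5] = cgecddc$cbgg  (last char: 'g')
  sorted[6] = dc$cbggcgecd  (last char: 'd')
  sorted[7] = ddc$cbggcgec  (last char: 'c')
  sorted[8] = ecddc$cbggcg  (last char: 'g')
  sorted[9] = gcgecddc$cbg  (last char: 'g')
  sorted[10] = gecddc$cbggc  (last char: 'c')
  sorted[11] = ggcgecddc$cb  (last char: 'b')
Last column: ccd$egdcggcb
Original string S is at sorted index 3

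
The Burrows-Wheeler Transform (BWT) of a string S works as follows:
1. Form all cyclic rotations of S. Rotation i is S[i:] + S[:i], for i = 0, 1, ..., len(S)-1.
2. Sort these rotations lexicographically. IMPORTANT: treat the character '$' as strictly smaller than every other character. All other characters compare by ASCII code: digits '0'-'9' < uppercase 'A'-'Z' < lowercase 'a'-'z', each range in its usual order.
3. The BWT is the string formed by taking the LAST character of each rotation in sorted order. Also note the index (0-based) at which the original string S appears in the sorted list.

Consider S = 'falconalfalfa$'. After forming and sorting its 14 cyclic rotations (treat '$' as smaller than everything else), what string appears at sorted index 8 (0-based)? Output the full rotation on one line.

All 14 rotations (rotation i = S[i:]+S[:i]):
  rot[0] = falconalfalfa$
  rot[1] = alconalfalfa$f
  rot[2] = lconalfalfa$fa
  rot[3] = conalfalfa$fal
  rot[4] = onalfalfa$falc
  rot[5] = nalfalfa$falco
  rot[6] = alfalfa$falcon
  rot[7] = lfalfa$falcona
  rot[8] = falfa$falconal
  rot[9] = alfa$falconalf
  rot[10] = lfa$falconalfa
  rot[11] = fa$falconalfal
  rot[12] = a$falconalfalf
  rot[13] = $falconalfalfa
Sorted (with $ < everything):
  sorted[0] = $falconalfalfa
  sorted[1] = a$falconalfalf
  sorted[2] = alconalfalfa$f
  sorted[3] = alfa$falconalf
  sorted[4] = alfalfa$falcon
  sorted[5] = conalfalfa$fal
  sorted[6] = fa$falconalfal
  sorted[7] = falconalfalfa$
  sorted[8] = falfa$falconal
  sorted[9] = lconalfalfa$fa
  sorted[10] = lfa$falconalfa
  sorted[11] = lfalfa$falcona
  sorted[12] = nalfalfa$falco
  sorted[13] = onalfalfa$falc
sorted[8] = falfa$falconal

Answer: falfa$falconal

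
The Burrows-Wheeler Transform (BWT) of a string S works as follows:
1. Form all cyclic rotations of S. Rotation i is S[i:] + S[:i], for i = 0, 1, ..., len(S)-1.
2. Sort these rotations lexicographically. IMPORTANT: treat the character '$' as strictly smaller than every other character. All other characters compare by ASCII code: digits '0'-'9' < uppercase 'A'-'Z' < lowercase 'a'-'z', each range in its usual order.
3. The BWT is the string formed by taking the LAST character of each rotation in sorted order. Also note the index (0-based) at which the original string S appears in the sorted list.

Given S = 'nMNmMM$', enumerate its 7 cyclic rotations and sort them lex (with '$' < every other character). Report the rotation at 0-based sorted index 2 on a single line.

All 7 rotations (rotation i = S[i:]+S[:i]):
  rot[0] = nMNmMM$
  rot[1] = MNmMM$n
  rot[2] = NmMM$nM
  rot[3] = mMM$nMN
  rot[4] = MM$nMNm
  rot[5] = M$nMNmM
  rot[6] = $nMNmMM
Sorted (with $ < everything):
  sorted[0] = $nMNmMM
  sorted[1] = M$nMNmM
  sorted[2] = MM$nMNm
  sorted[3] = MNmMM$n
  sorted[4] = NmMM$nM
  sorted[5] = mMM$nMN
  sorted[6] = nMNmMM$
sorted[2] = MM$nMNm

Answer: MM$nMNm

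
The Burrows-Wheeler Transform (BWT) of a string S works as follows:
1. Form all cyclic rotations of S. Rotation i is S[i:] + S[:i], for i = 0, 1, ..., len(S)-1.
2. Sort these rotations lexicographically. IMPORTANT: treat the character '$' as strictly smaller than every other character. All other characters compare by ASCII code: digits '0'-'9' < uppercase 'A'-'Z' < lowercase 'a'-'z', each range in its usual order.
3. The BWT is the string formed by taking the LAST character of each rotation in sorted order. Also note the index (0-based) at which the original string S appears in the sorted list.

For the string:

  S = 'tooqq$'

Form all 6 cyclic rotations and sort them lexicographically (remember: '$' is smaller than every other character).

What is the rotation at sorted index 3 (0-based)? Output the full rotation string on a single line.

Answer: q$tooq

Derivation:
All 6 rotations (rotation i = S[i:]+S[:i]):
  rot[0] = tooqq$
  rot[1] = ooqq$t
  rot[2] = oqq$to
  rot[3] = qq$too
  rot[4] = q$tooq
  rot[5] = $tooqq
Sorted (with $ < everything):
  sorted[0] = $tooqq
  sorted[1] = ooqq$t
  sorted[2] = oqq$to
  sorted[3] = q$tooq
  sorted[4] = qq$too
  sorted[5] = tooqq$
sorted[3] = q$tooq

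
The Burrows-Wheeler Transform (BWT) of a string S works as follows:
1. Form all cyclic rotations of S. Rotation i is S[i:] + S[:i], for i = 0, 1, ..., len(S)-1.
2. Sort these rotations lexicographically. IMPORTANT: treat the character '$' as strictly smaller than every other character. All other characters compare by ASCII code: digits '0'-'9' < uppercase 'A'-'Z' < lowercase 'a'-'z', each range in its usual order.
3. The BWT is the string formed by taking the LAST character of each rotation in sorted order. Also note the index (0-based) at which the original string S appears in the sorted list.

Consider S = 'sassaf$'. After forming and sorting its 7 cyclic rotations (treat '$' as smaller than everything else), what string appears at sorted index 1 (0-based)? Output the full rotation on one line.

Answer: af$sass

Derivation:
All 7 rotations (rotation i = S[i:]+S[:i]):
  rot[0] = sassaf$
  rot[1] = assaf$s
  rot[2] = ssaf$sa
  rot[3] = saf$sas
  rot[4] = af$sass
  rot[5] = f$sassa
  rot[6] = $sassaf
Sorted (with $ < everything):
  sorted[0] = $sassaf
  sorted[1] = af$sass
  sorted[2] = assaf$s
  sorted[3] = f$sassa
  sorted[4] = saf$sas
  sorted[5] = sassaf$
  sorted[6] = ssaf$sa
sorted[1] = af$sass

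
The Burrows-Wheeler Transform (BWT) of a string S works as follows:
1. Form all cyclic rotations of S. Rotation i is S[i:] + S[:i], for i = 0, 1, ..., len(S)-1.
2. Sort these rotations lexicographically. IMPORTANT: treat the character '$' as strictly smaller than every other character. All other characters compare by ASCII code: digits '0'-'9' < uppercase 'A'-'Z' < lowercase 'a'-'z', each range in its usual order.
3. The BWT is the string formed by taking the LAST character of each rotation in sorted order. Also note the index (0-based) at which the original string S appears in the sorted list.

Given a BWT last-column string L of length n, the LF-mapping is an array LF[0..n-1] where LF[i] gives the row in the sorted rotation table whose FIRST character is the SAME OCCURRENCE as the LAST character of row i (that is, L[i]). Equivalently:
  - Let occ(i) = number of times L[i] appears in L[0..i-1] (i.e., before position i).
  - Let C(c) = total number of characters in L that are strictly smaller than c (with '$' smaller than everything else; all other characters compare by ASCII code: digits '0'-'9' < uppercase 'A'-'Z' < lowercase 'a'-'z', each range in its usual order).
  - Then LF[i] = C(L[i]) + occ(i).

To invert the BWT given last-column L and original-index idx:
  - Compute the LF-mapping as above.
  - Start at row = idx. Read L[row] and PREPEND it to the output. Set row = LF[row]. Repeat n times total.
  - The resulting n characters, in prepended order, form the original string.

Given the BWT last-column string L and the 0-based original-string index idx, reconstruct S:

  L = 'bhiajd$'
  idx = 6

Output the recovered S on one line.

Answer: jhadib$

Derivation:
LF mapping: 2 4 5 1 6 3 0
Walk LF starting at row 6, prepending L[row]:
  step 1: row=6, L[6]='$', prepend. Next row=LF[6]=0
  step 2: row=0, L[0]='b', prepend. Next row=LF[0]=2
  step 3: row=2, L[2]='i', prepend. Next row=LF[2]=5
  step 4: row=5, L[5]='d', prepend. Next row=LF[5]=3
  step 5: row=3, L[3]='a', prepend. Next row=LF[3]=1
  step 6: row=1, L[1]='h', prepend. Next row=LF[1]=4
  step 7: row=4, L[4]='j', prepend. Next row=LF[4]=6
Reversed output: jhadib$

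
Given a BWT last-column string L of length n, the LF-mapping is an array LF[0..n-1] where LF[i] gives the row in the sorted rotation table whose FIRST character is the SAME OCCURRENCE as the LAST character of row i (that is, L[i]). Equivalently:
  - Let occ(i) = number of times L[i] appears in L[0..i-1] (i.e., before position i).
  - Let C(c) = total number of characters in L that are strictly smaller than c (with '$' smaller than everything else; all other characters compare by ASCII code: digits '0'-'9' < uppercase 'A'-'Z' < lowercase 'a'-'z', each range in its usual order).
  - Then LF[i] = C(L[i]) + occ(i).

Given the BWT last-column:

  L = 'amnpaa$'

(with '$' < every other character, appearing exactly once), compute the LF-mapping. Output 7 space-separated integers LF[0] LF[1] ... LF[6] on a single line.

Answer: 1 4 5 6 2 3 0

Derivation:
Char counts: '$':1, 'a':3, 'm':1, 'n':1, 'p':1
C (first-col start): C('$')=0, C('a')=1, C('m')=4, C('n')=5, C('p')=6
L[0]='a': occ=0, LF[0]=C('a')+0=1+0=1
L[1]='m': occ=0, LF[1]=C('m')+0=4+0=4
L[2]='n': occ=0, LF[2]=C('n')+0=5+0=5
L[3]='p': occ=0, LF[3]=C('p')+0=6+0=6
L[4]='a': occ=1, LF[4]=C('a')+1=1+1=2
L[5]='a': occ=2, LF[5]=C('a')+2=1+2=3
L[6]='$': occ=0, LF[6]=C('$')+0=0+0=0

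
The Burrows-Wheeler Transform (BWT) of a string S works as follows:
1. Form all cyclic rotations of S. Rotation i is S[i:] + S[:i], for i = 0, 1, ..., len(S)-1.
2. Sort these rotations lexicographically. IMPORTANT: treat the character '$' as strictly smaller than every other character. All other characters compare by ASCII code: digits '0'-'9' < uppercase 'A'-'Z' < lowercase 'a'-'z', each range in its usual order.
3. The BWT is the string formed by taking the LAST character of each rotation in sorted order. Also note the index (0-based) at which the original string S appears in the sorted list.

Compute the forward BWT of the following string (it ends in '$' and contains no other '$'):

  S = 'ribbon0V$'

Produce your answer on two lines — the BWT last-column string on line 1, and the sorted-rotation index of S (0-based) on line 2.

Answer: Vn0ibrob$
8

Derivation:
All 9 rotations (rotation i = S[i:]+S[:i]):
  rot[0] = ribbon0V$
  rot[1] = ibbon0V$r
  rot[2] = bbon0V$ri
  rot[3] = bon0V$rib
  rot[4] = on0V$ribb
  rot[5] = n0V$ribbo
  rot[6] = 0V$ribbon
  rot[7] = V$ribbon0
  rot[8] = $ribbon0V
Sorted (with $ < everything):
  sorted[0] = $ribbon0V  (last char: 'V')
  sorted[1] = 0V$ribbon  (last char: 'n')
  sorted[2] = V$ribbon0  (last char: '0')
  sorted[3] = bbon0V$ri  (last char: 'i')
  sorted[4] = bon0V$rib  (last char: 'b')
  sorted[5] = ibbon0V$r  (last char: 'r')
  sorted[6] = n0V$ribbo  (last char: 'o')
  sorted[7] = on0V$ribb  (last char: 'b')
  sorted[8] = ribbon0V$  (last char: '$')
Last column: Vn0ibrob$
Original string S is at sorted index 8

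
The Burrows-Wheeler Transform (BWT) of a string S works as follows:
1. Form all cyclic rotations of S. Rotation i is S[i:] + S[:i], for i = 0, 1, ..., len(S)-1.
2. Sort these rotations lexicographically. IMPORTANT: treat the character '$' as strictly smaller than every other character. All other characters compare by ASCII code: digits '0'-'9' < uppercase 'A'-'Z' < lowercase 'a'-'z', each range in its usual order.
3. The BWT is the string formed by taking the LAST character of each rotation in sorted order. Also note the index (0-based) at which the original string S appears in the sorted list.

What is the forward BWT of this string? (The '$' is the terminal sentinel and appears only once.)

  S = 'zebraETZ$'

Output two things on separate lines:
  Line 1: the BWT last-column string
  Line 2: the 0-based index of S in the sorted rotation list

Answer: ZaETrezb$
8

Derivation:
All 9 rotations (rotation i = S[i:]+S[:i]):
  rot[0] = zebraETZ$
  rot[1] = ebraETZ$z
  rot[2] = braETZ$ze
  rot[3] = raETZ$zeb
  rot[4] = aETZ$zebr
  rot[5] = ETZ$zebra
  rot[6] = TZ$zebraE
  rot[7] = Z$zebraET
  rot[8] = $zebraETZ
Sorted (with $ < everything):
  sorted[0] = $zebraETZ  (last char: 'Z')
  sorted[1] = ETZ$zebra  (last char: 'a')
  sorted[2] = TZ$zebraE  (last char: 'E')
  sorted[3] = Z$zebraET  (last char: 'T')
  sorted[4] = aETZ$zebr  (last char: 'r')
  sorted[5] = braETZ$ze  (last char: 'e')
  sorted[6] = ebraETZ$z  (last char: 'z')
  sorted[7] = raETZ$zeb  (last char: 'b')
  sorted[8] = zebraETZ$  (last char: '$')
Last column: ZaETrezb$
Original string S is at sorted index 8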